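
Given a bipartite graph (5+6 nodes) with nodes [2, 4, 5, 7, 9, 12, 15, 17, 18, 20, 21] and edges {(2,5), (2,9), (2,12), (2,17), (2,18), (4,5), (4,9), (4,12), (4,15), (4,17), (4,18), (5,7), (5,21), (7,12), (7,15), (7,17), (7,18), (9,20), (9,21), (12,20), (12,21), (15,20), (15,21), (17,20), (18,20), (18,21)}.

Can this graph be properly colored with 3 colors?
A valid 3-coloring: color 1: [2, 4, 7, 20, 21]; color 2: [5, 9, 12, 15, 17, 18].
(χ(G) = 2 ≤ 3.)

Yes, G is 3-colorable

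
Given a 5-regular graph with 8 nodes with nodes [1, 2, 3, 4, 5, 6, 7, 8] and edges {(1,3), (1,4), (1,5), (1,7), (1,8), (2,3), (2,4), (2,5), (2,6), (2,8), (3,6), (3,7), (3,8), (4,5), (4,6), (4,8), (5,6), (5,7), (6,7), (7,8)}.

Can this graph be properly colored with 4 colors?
A valid 4-coloring: color 1: [6, 8]; color 2: [3, 5]; color 3: [1, 2]; color 4: [4, 7].
(χ(G) = 4 ≤ 4.)

Yes, G is 4-colorable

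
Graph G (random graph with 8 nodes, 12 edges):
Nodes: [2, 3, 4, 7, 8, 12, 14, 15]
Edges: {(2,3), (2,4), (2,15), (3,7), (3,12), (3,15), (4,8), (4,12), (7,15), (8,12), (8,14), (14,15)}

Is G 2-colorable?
No, G is not 2-colorable

The clique on vertices [4, 8, 12] has size 3 > 2, so it alone needs 3 colors.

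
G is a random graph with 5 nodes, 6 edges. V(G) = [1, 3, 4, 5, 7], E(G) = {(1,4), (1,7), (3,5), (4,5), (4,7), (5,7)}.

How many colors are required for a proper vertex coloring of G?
χ(G) = 3

Clique number ω(G) = 3 (lower bound: χ ≥ ω).
The clique on [1, 4, 7] has size 3, forcing χ ≥ 3, and the coloring below uses 3 colors, so χ(G) = 3.
A valid 3-coloring: color 1: [3, 7]; color 2: [1, 5]; color 3: [4].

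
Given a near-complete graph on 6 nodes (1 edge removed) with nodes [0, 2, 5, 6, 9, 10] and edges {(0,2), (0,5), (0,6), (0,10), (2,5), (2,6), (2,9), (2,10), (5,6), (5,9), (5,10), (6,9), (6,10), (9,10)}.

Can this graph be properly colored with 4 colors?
No, G is not 4-colorable

The clique on vertices [0, 2, 5, 6, 10] has size 5 > 4, so it alone needs 5 colors.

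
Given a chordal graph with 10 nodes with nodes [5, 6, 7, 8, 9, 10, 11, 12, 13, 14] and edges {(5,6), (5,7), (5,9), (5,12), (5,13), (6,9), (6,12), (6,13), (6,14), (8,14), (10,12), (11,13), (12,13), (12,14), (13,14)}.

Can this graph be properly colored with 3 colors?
No, G is not 3-colorable

The clique on vertices [5, 6, 12, 13] has size 4 > 3, so it alone needs 4 colors.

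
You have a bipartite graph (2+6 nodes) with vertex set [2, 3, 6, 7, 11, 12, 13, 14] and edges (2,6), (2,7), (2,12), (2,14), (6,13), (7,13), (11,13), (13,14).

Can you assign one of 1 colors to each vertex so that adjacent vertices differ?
No, G is not 1-colorable

Edge (11,13) forces its endpoints to differ, so 1 color is not enough.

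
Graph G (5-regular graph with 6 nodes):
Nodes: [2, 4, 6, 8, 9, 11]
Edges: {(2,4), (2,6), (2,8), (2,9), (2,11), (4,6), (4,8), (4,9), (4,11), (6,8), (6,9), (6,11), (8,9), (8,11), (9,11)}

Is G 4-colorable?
No, G is not 4-colorable

The clique on vertices [2, 4, 6, 8, 9, 11] has size 6 > 4, so it alone needs 6 colors.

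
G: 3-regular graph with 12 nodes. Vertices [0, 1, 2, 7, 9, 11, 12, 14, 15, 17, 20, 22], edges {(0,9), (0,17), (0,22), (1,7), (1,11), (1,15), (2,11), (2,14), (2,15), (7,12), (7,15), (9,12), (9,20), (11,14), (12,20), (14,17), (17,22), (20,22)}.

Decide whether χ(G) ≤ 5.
Yes, G is 5-colorable

A valid 5-coloring: color 1: [11, 15, 17, 20]; color 2: [1, 12, 14, 22]; color 3: [0, 2, 7]; color 4: [9].
(χ(G) = 3 ≤ 5.)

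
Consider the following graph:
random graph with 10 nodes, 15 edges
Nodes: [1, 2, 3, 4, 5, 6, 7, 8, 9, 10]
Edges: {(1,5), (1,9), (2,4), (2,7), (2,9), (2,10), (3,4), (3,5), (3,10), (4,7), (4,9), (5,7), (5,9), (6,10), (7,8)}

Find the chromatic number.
χ(G) = 3

Clique number ω(G) = 3 (lower bound: χ ≥ ω).
The clique on [1, 5, 9] has size 3, forcing χ ≥ 3, and the coloring below uses 3 colors, so χ(G) = 3.
A valid 3-coloring: color 1: [1, 2, 3, 6, 8]; color 2: [7, 9, 10]; color 3: [4, 5].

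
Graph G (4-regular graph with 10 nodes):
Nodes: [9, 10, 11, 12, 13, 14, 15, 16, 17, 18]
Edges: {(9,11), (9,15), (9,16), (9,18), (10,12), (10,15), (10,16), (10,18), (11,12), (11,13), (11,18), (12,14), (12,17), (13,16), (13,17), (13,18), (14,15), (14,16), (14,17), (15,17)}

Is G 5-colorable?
Yes, G is 5-colorable

A valid 5-coloring: color 1: [10, 11, 17]; color 2: [12, 15, 16, 18]; color 3: [9, 13, 14].
(χ(G) = 3 ≤ 5.)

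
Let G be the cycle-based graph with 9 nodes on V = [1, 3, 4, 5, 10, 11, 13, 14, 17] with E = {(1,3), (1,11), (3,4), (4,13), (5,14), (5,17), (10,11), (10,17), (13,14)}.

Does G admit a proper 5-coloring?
Yes, G is 5-colorable

A valid 5-coloring: color 1: [1, 4, 5, 10]; color 2: [3, 11, 14, 17]; color 3: [13].
(χ(G) = 3 ≤ 5.)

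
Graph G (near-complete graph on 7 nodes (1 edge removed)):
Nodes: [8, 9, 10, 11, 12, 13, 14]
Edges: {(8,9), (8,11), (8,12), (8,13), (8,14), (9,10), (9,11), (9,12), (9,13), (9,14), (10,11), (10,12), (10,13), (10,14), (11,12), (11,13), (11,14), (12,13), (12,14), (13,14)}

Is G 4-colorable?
No, G is not 4-colorable

The clique on vertices [8, 9, 11, 12, 13, 14] has size 6 > 4, so it alone needs 6 colors.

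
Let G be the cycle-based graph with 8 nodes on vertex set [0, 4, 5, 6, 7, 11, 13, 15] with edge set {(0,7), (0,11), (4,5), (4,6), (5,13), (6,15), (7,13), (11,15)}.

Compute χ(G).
χ(G) = 2

Clique number ω(G) = 2 (lower bound: χ ≥ ω).
The graph is bipartite (no odd cycle), so 2 colors suffice: χ(G) = 2.
A valid 2-coloring: color 1: [0, 4, 13, 15]; color 2: [5, 6, 7, 11].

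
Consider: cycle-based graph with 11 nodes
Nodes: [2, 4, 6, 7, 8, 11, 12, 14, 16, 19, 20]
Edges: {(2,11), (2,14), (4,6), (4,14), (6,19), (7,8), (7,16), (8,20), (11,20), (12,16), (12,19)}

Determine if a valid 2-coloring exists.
No, G is not 2-colorable

Odd cycle [16, 12, 19, 6, 4, 14, 2, 11, 20, 8, 7] needs 3 colors (χ ≥ 3).
Hence χ(G) ≥ 3 > 2, so no proper 2-coloring exists.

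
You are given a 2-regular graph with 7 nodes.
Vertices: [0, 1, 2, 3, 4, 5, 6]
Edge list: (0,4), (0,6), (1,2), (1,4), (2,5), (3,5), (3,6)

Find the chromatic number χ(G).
χ(G) = 3

Clique number ω(G) = 2 (lower bound: χ ≥ ω).
Odd cycle [2, 1, 4, 0, 6, 3, 5] needs 3 colors (χ ≥ 3).
The coloring below uses 3 colors, so χ(G) = 3.
A valid 3-coloring: color 1: [0, 2, 3]; color 2: [4, 5, 6]; color 3: [1].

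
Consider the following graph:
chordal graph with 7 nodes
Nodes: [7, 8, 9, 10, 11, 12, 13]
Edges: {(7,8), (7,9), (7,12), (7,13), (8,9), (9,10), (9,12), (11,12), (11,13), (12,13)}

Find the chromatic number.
Clique number ω(G) = 3 (lower bound: χ ≥ ω).
The clique on [11, 12, 13] has size 3, forcing χ ≥ 3, and the coloring below uses 3 colors, so χ(G) = 3.
A valid 3-coloring: color 1: [8, 10, 12]; color 2: [9, 13]; color 3: [7, 11].

χ(G) = 3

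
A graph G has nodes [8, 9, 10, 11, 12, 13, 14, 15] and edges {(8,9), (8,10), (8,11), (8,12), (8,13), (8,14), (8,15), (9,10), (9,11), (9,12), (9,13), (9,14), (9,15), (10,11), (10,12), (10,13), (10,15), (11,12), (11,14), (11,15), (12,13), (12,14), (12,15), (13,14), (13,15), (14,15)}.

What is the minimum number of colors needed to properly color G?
Clique number ω(G) = 6 (lower bound: χ ≥ ω).
The clique on [8, 9, 10, 11, 12, 15] has size 6, forcing χ ≥ 6, and the coloring below uses 6 colors, so χ(G) = 6.
A valid 6-coloring: color 1: [12]; color 2: [8]; color 3: [9]; color 4: [15]; color 5: [10, 14]; color 6: [11, 13].

χ(G) = 6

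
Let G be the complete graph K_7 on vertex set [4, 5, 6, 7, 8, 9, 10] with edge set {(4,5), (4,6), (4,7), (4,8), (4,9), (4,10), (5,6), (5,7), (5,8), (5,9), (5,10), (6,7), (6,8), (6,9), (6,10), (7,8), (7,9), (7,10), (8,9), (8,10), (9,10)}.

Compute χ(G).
χ(G) = 7

Clique number ω(G) = 7 (lower bound: χ ≥ ω).
The clique on [4, 5, 6, 7, 8, 9, 10] has size 7, forcing χ ≥ 7, and the coloring below uses 7 colors, so χ(G) = 7.
A valid 7-coloring: color 1: [8]; color 2: [4]; color 3: [9]; color 4: [5]; color 5: [6]; color 6: [7]; color 7: [10].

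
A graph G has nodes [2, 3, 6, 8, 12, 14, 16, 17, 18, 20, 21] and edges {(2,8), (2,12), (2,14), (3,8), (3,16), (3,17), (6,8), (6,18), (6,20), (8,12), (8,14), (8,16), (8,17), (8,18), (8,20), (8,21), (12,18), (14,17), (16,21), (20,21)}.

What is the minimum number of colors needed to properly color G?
χ(G) = 3

Clique number ω(G) = 3 (lower bound: χ ≥ ω).
The clique on [2, 8, 12] has size 3, forcing χ ≥ 3, and the coloring below uses 3 colors, so χ(G) = 3.
A valid 3-coloring: color 1: [8]; color 2: [2, 16, 17, 18, 20]; color 3: [3, 6, 12, 14, 21].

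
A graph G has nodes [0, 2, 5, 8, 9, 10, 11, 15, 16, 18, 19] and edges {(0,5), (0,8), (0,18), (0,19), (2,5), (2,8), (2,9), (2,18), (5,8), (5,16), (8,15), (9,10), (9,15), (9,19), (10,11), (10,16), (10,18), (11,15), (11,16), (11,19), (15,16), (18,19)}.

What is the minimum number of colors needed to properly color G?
Clique number ω(G) = 3 (lower bound: χ ≥ ω).
The clique on [0, 5, 8] has size 3, forcing χ ≥ 3, and the coloring below uses 3 colors, so χ(G) = 3.
A valid 3-coloring: color 1: [5, 9, 11, 18]; color 2: [0, 2, 10, 15]; color 3: [8, 16, 19].

χ(G) = 3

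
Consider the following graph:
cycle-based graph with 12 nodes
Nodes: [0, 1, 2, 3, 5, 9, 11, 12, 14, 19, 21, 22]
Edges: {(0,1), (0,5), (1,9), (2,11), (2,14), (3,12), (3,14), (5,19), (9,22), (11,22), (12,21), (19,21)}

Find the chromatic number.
χ(G) = 2

Clique number ω(G) = 2 (lower bound: χ ≥ ω).
The graph is bipartite (no odd cycle), so 2 colors suffice: χ(G) = 2.
A valid 2-coloring: color 1: [1, 2, 3, 5, 21, 22]; color 2: [0, 9, 11, 12, 14, 19].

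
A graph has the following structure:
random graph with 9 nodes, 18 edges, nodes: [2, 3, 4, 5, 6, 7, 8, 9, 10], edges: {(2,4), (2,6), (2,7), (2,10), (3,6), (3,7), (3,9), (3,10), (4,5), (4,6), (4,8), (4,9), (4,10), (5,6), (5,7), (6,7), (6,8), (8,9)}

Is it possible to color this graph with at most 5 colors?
A valid 5-coloring: color 1: [6, 9, 10]; color 2: [4, 7]; color 3: [2, 3, 5, 8].
(χ(G) = 3 ≤ 5.)

Yes, G is 5-colorable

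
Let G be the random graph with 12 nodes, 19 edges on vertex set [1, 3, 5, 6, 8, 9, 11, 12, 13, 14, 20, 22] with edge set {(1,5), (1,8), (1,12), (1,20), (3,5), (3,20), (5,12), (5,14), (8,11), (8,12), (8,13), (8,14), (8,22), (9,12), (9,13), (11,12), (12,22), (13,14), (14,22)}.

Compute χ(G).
Clique number ω(G) = 3 (lower bound: χ ≥ ω).
The clique on [1, 5, 12] has size 3, forcing χ ≥ 3, and the coloring below uses 3 colors, so χ(G) = 3.
A valid 3-coloring: color 1: [6, 12, 14, 20]; color 2: [5, 8, 9]; color 3: [1, 3, 11, 13, 22].

χ(G) = 3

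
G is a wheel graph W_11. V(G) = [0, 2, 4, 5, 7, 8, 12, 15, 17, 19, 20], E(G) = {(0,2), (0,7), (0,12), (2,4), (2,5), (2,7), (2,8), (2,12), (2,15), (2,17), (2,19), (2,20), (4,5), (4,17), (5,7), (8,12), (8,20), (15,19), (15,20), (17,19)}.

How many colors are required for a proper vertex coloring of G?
Clique number ω(G) = 3 (lower bound: χ ≥ ω).
The clique on [0, 2, 12] has size 3, forcing χ ≥ 3, and the coloring below uses 3 colors, so χ(G) = 3.
A valid 3-coloring: color 1: [2]; color 2: [4, 7, 12, 19, 20]; color 3: [0, 5, 8, 15, 17].

χ(G) = 3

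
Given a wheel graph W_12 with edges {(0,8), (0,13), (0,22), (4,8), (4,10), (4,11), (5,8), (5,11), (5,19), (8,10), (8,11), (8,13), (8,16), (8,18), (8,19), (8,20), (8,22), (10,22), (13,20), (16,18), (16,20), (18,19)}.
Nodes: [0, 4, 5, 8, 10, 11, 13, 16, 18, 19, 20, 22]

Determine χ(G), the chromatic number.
Clique number ω(G) = 3 (lower bound: χ ≥ ω).
Odd cycle [18, 19, 5, 11, 4, 10, 22, 0, 13, 20, 16] needs 3 colors (χ ≥ 3).
Vertex 8 is adjacent to every vertex of [0, 4, 5, 10, 11, 13, 16, 18, 19, 20, 22], which already need 3 colors among themselves, so 8 needs a new color (χ ≥ 4).
The coloring below uses 4 colors, so χ(G) = 4.
A valid 4-coloring: color 1: [8]; color 2: [4, 5, 18, 20, 22]; color 3: [0, 10, 11, 16, 19]; color 4: [13].

χ(G) = 4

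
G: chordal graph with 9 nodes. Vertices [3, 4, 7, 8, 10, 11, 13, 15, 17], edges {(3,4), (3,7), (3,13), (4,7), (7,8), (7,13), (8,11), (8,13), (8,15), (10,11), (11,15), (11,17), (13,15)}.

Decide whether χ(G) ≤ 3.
A valid 3-coloring: color 1: [7, 10, 15, 17]; color 2: [4, 11, 13]; color 3: [3, 8].
(χ(G) = 3 ≤ 3.)

Yes, G is 3-colorable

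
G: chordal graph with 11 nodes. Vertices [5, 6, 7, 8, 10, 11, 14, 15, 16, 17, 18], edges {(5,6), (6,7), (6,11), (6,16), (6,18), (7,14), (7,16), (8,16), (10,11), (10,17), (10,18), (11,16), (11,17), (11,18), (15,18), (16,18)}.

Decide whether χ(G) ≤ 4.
Yes, G is 4-colorable

A valid 4-coloring: color 1: [6, 8, 10, 14, 15]; color 2: [5, 16, 17]; color 3: [7, 18]; color 4: [11].
(χ(G) = 4 ≤ 4.)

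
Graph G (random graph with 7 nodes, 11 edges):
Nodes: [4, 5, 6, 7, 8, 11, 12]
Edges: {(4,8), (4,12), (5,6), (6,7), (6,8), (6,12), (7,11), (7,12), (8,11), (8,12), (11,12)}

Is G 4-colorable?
A valid 4-coloring: color 1: [5, 12]; color 2: [7, 8]; color 3: [4, 6, 11].
(χ(G) = 3 ≤ 4.)

Yes, G is 4-colorable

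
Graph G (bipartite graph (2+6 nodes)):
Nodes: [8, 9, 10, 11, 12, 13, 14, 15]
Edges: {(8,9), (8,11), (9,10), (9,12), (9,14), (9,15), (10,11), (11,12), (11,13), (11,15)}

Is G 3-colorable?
Yes, G is 3-colorable

A valid 3-coloring: color 1: [9, 11]; color 2: [8, 10, 12, 13, 14, 15].
(χ(G) = 2 ≤ 3.)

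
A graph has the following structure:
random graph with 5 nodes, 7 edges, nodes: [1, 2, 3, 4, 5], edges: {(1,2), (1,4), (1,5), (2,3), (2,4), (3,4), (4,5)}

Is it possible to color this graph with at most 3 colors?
A valid 3-coloring: color 1: [4]; color 2: [2, 5]; color 3: [1, 3].
(χ(G) = 3 ≤ 3.)

Yes, G is 3-colorable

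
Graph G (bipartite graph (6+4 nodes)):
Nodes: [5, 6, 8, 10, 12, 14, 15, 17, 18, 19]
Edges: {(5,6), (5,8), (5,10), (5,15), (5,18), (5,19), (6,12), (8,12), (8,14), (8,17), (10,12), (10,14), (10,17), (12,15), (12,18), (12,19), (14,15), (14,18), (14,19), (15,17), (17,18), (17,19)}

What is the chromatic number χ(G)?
Clique number ω(G) = 2 (lower bound: χ ≥ ω).
The graph is bipartite (no odd cycle), so 2 colors suffice: χ(G) = 2.
A valid 2-coloring: color 1: [5, 12, 14, 17]; color 2: [6, 8, 10, 15, 18, 19].

χ(G) = 2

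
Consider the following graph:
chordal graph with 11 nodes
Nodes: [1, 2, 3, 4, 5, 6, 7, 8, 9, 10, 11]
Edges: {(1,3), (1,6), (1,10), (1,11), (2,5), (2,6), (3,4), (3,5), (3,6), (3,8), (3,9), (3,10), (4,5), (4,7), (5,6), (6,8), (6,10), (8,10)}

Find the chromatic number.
Clique number ω(G) = 4 (lower bound: χ ≥ ω).
The clique on [3, 6, 8, 10] has size 4, forcing χ ≥ 4, and the coloring below uses 4 colors, so χ(G) = 4.
A valid 4-coloring: color 1: [2, 3, 7, 11]; color 2: [4, 6, 9]; color 3: [5, 10]; color 4: [1, 8].

χ(G) = 4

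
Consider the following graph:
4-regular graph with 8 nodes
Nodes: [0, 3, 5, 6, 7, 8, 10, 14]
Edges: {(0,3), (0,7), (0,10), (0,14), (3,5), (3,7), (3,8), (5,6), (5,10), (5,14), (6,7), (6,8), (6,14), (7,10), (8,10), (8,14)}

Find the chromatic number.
χ(G) = 3

Clique number ω(G) = 3 (lower bound: χ ≥ ω).
The clique on [0, 7, 10] has size 3, forcing χ ≥ 3, and the coloring below uses 3 colors, so χ(G) = 3.
A valid 3-coloring: color 1: [0, 6]; color 2: [3, 10, 14]; color 3: [5, 7, 8].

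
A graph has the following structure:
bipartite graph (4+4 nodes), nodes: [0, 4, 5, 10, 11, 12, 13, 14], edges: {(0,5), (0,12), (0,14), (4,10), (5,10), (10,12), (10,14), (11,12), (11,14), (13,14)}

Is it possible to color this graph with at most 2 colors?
Yes, G is 2-colorable

A valid 2-coloring: color 1: [0, 10, 11, 13]; color 2: [4, 5, 12, 14].
(χ(G) = 2 ≤ 2.)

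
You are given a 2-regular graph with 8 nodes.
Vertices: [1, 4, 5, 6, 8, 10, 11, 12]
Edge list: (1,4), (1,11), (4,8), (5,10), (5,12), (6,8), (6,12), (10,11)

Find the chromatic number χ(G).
Clique number ω(G) = 2 (lower bound: χ ≥ ω).
The graph is bipartite (no odd cycle), so 2 colors suffice: χ(G) = 2.
A valid 2-coloring: color 1: [4, 5, 6, 11]; color 2: [1, 8, 10, 12].

χ(G) = 2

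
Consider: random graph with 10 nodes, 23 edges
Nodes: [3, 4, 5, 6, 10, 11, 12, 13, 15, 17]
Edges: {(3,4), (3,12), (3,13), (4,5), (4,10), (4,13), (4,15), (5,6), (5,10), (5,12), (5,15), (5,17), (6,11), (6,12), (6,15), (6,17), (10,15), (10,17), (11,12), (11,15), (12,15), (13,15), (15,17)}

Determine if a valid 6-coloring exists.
Yes, G is 6-colorable

A valid 6-coloring: color 1: [3, 15]; color 2: [5, 11, 13]; color 3: [4, 12, 17]; color 4: [6, 10].
(χ(G) = 4 ≤ 6.)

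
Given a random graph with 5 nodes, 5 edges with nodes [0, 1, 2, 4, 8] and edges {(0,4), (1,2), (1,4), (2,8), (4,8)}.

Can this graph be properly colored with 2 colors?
Yes, G is 2-colorable

A valid 2-coloring: color 1: [2, 4]; color 2: [0, 1, 8].
(χ(G) = 2 ≤ 2.)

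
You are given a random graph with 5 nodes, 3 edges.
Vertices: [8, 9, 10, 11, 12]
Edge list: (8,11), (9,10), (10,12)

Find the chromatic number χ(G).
χ(G) = 2

Clique number ω(G) = 2 (lower bound: χ ≥ ω).
The graph is bipartite (no odd cycle), so 2 colors suffice: χ(G) = 2.
A valid 2-coloring: color 1: [8, 10]; color 2: [9, 11, 12].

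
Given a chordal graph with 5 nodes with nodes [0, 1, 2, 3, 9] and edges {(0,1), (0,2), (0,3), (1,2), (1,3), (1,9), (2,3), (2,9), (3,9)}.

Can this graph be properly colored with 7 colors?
Yes, G is 7-colorable

A valid 7-coloring: color 1: [1]; color 2: [2]; color 3: [3]; color 4: [0, 9].
(χ(G) = 4 ≤ 7.)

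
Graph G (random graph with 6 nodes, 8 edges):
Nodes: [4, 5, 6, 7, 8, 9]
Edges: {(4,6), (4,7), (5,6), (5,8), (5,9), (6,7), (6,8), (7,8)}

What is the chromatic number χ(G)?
χ(G) = 3

Clique number ω(G) = 3 (lower bound: χ ≥ ω).
The clique on [5, 6, 8] has size 3, forcing χ ≥ 3, and the coloring below uses 3 colors, so χ(G) = 3.
A valid 3-coloring: color 1: [6, 9]; color 2: [4, 8]; color 3: [5, 7].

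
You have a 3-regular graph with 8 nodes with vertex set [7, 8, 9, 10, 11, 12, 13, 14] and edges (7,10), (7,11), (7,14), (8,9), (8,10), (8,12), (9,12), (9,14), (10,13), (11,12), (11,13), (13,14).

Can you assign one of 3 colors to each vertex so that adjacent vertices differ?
Yes, G is 3-colorable

A valid 3-coloring: color 1: [7, 12, 13]; color 2: [9, 10, 11]; color 3: [8, 14].
(χ(G) = 3 ≤ 3.)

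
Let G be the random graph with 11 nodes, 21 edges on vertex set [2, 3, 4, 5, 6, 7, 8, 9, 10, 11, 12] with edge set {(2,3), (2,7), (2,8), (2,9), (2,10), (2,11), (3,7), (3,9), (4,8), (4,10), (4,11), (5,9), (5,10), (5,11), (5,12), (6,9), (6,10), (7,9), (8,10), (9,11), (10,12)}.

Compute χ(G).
Clique number ω(G) = 4 (lower bound: χ ≥ ω).
The clique on [2, 3, 7, 9] has size 4, forcing χ ≥ 4, and the coloring below uses 4 colors, so χ(G) = 4.
A valid 4-coloring: color 1: [9, 10]; color 2: [2, 4, 5, 6]; color 3: [3, 8, 11, 12]; color 4: [7].

χ(G) = 4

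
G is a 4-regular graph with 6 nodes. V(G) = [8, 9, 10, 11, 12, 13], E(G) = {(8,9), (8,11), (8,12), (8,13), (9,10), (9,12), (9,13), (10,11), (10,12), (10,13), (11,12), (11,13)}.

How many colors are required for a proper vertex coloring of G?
Clique number ω(G) = 3 (lower bound: χ ≥ ω).
The clique on [8, 9, 12] has size 3, forcing χ ≥ 3, and the coloring below uses 3 colors, so χ(G) = 3.
A valid 3-coloring: color 1: [9, 11]; color 2: [12, 13]; color 3: [8, 10].

χ(G) = 3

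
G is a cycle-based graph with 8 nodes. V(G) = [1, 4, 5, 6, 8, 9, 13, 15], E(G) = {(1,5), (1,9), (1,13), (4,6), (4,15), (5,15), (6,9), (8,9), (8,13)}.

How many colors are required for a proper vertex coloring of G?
Clique number ω(G) = 2 (lower bound: χ ≥ ω).
The graph is bipartite (no odd cycle), so 2 colors suffice: χ(G) = 2.
A valid 2-coloring: color 1: [1, 6, 8, 15]; color 2: [4, 5, 9, 13].

χ(G) = 2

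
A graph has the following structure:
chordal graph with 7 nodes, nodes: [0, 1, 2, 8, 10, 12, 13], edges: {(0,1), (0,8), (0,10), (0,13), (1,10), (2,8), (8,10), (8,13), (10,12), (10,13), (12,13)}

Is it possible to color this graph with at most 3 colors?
The clique on vertices [0, 8, 10, 13] has size 4 > 3, so it alone needs 4 colors.

No, G is not 3-colorable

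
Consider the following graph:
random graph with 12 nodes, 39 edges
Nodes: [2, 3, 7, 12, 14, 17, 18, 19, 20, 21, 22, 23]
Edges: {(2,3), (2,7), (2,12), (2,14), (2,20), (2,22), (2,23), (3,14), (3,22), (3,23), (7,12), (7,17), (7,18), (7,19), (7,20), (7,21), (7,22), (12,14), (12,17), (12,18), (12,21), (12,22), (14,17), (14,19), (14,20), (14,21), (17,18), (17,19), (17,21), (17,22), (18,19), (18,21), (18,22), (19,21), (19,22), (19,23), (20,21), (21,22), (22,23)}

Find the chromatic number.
χ(G) = 6

Clique number ω(G) = 6 (lower bound: χ ≥ ω).
The clique on [7, 17, 18, 19, 21, 22] has size 6, forcing χ ≥ 6, and the coloring below uses 6 colors, so χ(G) = 6.
A valid 6-coloring: color 1: [14, 22]; color 2: [2, 21]; color 3: [7, 23]; color 4: [3, 17, 20]; color 5: [12, 19]; color 6: [18].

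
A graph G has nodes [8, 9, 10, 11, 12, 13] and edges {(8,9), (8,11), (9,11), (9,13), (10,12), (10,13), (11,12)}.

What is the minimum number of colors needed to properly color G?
χ(G) = 3

Clique number ω(G) = 3 (lower bound: χ ≥ ω).
The clique on [8, 9, 11] has size 3, forcing χ ≥ 3, and the coloring below uses 3 colors, so χ(G) = 3.
A valid 3-coloring: color 1: [9, 10]; color 2: [11, 13]; color 3: [8, 12].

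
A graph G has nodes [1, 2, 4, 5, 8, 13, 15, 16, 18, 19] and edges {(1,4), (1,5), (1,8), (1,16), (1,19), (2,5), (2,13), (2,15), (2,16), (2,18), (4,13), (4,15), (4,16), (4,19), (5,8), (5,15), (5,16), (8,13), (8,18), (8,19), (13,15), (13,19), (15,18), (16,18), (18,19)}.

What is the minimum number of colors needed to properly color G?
Clique number ω(G) = 3 (lower bound: χ ≥ ω).
Odd cycle [4, 16, 5, 8, 19] needs 3 colors (χ ≥ 3).
Vertex 1 is adjacent to every vertex of [4, 5, 8, 16, 19], which already need 3 colors among themselves, so 1 needs a new color (χ ≥ 4).
The coloring below uses 4 colors, so χ(G) = 4.
A valid 4-coloring: color 1: [8, 15, 16]; color 2: [5, 19]; color 3: [1, 13, 18]; color 4: [2, 4].

χ(G) = 4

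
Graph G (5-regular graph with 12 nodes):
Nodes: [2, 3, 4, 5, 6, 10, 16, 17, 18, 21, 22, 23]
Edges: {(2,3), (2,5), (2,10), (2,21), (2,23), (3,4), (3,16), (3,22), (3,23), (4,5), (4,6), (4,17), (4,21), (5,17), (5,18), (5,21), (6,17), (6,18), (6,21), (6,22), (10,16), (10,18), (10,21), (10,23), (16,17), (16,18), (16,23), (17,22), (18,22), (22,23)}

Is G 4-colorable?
A valid 4-coloring: color 1: [3, 5, 6, 10]; color 2: [17, 18, 21, 23]; color 3: [2, 4, 16, 22].
(χ(G) = 3 ≤ 4.)

Yes, G is 4-colorable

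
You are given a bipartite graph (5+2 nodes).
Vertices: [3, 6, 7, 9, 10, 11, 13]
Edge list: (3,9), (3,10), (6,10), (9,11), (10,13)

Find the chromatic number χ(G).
χ(G) = 2

Clique number ω(G) = 2 (lower bound: χ ≥ ω).
The graph is bipartite (no odd cycle), so 2 colors suffice: χ(G) = 2.
A valid 2-coloring: color 1: [7, 9, 10]; color 2: [3, 6, 11, 13].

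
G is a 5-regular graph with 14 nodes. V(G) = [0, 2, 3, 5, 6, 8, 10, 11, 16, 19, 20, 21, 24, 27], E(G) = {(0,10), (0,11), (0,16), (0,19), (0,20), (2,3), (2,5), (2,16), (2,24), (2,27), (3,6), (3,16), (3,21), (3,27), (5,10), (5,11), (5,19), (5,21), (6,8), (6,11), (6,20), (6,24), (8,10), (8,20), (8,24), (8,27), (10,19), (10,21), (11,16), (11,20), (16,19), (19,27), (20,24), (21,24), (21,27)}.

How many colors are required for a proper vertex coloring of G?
χ(G) = 4

Clique number ω(G) = 4 (lower bound: χ ≥ ω).
The clique on [6, 8, 20, 24] has size 4, forcing χ ≥ 4, and the coloring below uses 4 colors, so χ(G) = 4.
A valid 4-coloring: color 1: [10, 16, 20, 27]; color 2: [0, 3, 5, 24]; color 3: [2, 8, 11, 19, 21]; color 4: [6].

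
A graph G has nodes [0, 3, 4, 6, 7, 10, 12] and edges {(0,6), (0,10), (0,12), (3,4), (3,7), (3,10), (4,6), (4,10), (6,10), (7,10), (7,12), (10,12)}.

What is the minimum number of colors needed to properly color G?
χ(G) = 3

Clique number ω(G) = 3 (lower bound: χ ≥ ω).
The clique on [0, 10, 12] has size 3, forcing χ ≥ 3, and the coloring below uses 3 colors, so χ(G) = 3.
A valid 3-coloring: color 1: [10]; color 2: [3, 6, 12]; color 3: [0, 4, 7].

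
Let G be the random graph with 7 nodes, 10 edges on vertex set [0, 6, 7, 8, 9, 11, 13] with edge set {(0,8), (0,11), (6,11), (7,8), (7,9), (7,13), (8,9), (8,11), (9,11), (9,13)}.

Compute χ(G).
Clique number ω(G) = 3 (lower bound: χ ≥ ω).
The clique on [0, 8, 11] has size 3, forcing χ ≥ 3, and the coloring below uses 3 colors, so χ(G) = 3.
A valid 3-coloring: color 1: [6, 8, 13]; color 2: [0, 9]; color 3: [7, 11].

χ(G) = 3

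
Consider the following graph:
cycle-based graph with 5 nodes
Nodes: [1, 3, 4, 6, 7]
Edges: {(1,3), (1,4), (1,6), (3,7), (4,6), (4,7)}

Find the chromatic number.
χ(G) = 3

Clique number ω(G) = 3 (lower bound: χ ≥ ω).
The clique on [1, 4, 6] has size 3, forcing χ ≥ 3, and the coloring below uses 3 colors, so χ(G) = 3.
A valid 3-coloring: color 1: [3, 4]; color 2: [1, 7]; color 3: [6].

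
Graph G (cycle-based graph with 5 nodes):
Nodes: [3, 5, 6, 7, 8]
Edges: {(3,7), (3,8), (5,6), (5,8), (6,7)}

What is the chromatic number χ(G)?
χ(G) = 3

Clique number ω(G) = 2 (lower bound: χ ≥ ω).
Odd cycle [6, 7, 3, 8, 5] needs 3 colors (χ ≥ 3).
The coloring below uses 3 colors, so χ(G) = 3.
A valid 3-coloring: color 1: [6, 8]; color 2: [5, 7]; color 3: [3].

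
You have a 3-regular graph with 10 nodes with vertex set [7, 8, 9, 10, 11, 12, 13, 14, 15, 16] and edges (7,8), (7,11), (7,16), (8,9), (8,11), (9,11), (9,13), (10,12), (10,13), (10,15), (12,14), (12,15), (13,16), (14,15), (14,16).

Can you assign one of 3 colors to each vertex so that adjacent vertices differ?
A valid 3-coloring: color 1: [7, 9, 10, 14]; color 2: [11, 12, 13]; color 3: [8, 15, 16].
(χ(G) = 3 ≤ 3.)

Yes, G is 3-colorable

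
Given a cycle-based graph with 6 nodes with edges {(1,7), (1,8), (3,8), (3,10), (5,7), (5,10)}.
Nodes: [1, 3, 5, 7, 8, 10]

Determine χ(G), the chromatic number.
χ(G) = 2

Clique number ω(G) = 2 (lower bound: χ ≥ ω).
The graph is bipartite (no odd cycle), so 2 colors suffice: χ(G) = 2.
A valid 2-coloring: color 1: [1, 3, 5]; color 2: [7, 8, 10].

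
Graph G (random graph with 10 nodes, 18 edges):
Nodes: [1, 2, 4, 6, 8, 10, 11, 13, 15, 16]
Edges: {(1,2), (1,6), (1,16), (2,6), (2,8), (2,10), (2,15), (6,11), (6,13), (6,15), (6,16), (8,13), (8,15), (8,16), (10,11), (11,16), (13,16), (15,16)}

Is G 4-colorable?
Yes, G is 4-colorable

A valid 4-coloring: color 1: [4, 6, 8, 10]; color 2: [2, 16]; color 3: [1, 11, 13, 15].
(χ(G) = 3 ≤ 4.)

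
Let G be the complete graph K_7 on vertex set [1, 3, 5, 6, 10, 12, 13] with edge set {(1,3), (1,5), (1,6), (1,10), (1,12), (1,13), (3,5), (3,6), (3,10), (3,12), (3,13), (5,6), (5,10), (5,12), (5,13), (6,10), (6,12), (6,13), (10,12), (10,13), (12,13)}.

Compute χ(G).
χ(G) = 7

Clique number ω(G) = 7 (lower bound: χ ≥ ω).
The clique on [1, 3, 5, 6, 10, 12, 13] has size 7, forcing χ ≥ 7, and the coloring below uses 7 colors, so χ(G) = 7.
A valid 7-coloring: color 1: [12]; color 2: [13]; color 3: [10]; color 4: [6]; color 5: [1]; color 6: [3]; color 7: [5].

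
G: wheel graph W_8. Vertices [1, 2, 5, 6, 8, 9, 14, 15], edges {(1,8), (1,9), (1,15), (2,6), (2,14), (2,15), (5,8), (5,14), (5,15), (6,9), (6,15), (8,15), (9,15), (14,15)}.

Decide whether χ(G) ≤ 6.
A valid 6-coloring: color 1: [15]; color 2: [2, 5, 9]; color 3: [6, 8, 14]; color 4: [1].
(χ(G) = 4 ≤ 6.)

Yes, G is 6-colorable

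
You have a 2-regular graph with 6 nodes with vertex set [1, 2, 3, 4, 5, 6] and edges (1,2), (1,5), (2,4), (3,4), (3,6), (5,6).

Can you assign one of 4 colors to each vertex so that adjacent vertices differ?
A valid 4-coloring: color 1: [1, 4, 6]; color 2: [2, 3, 5].
(χ(G) = 2 ≤ 4.)

Yes, G is 4-colorable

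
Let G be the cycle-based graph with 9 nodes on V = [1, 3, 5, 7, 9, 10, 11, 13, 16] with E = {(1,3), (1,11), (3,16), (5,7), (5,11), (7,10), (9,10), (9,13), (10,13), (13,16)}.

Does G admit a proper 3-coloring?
A valid 3-coloring: color 1: [1, 5, 10, 16]; color 2: [3, 7, 11, 13]; color 3: [9].
(χ(G) = 3 ≤ 3.)

Yes, G is 3-colorable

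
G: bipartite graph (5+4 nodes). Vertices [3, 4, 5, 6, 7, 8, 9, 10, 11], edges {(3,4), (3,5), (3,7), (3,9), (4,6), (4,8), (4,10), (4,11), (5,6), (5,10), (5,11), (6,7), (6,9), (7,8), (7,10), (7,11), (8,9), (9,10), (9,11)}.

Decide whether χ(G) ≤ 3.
A valid 3-coloring: color 1: [4, 5, 7, 9]; color 2: [3, 6, 8, 10, 11].
(χ(G) = 2 ≤ 3.)

Yes, G is 3-colorable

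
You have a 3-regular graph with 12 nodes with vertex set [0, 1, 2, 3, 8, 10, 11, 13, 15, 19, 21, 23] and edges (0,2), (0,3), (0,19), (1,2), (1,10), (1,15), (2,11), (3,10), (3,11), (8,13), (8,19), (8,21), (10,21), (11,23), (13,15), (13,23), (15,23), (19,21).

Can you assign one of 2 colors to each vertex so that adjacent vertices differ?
No, G is not 2-colorable

The clique on vertices [8, 19, 21] has size 3 > 2, so it alone needs 3 colors.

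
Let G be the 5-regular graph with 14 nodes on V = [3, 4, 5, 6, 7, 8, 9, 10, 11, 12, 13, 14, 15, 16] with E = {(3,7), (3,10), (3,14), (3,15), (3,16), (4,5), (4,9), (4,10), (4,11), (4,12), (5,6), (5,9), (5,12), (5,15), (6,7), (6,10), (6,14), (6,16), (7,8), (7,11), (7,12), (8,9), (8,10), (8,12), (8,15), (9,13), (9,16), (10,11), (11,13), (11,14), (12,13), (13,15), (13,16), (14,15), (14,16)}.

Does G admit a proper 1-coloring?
The clique on vertices [3, 14, 16] has size 3 > 1, so it alone needs 3 colors.

No, G is not 1-colorable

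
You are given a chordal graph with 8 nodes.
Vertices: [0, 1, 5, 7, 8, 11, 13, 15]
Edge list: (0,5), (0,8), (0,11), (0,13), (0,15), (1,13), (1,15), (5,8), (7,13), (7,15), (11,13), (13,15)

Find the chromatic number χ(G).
Clique number ω(G) = 3 (lower bound: χ ≥ ω).
The clique on [0, 5, 8] has size 3, forcing χ ≥ 3, and the coloring below uses 3 colors, so χ(G) = 3.
A valid 3-coloring: color 1: [8, 13]; color 2: [0, 1, 7]; color 3: [5, 11, 15].

χ(G) = 3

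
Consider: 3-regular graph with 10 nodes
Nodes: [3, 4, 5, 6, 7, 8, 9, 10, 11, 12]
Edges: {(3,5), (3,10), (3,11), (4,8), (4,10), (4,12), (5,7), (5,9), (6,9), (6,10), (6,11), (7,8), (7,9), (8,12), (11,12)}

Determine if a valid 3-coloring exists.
A valid 3-coloring: color 1: [3, 9, 12]; color 2: [5, 8, 10, 11]; color 3: [4, 6, 7].
(χ(G) = 3 ≤ 3.)

Yes, G is 3-colorable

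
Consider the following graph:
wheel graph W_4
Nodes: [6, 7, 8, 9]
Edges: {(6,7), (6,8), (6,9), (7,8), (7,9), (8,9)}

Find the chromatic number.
χ(G) = 4

Clique number ω(G) = 4 (lower bound: χ ≥ ω).
The clique on [6, 7, 8, 9] has size 4, forcing χ ≥ 4, and the coloring below uses 4 colors, so χ(G) = 4.
A valid 4-coloring: color 1: [6]; color 2: [9]; color 3: [7]; color 4: [8].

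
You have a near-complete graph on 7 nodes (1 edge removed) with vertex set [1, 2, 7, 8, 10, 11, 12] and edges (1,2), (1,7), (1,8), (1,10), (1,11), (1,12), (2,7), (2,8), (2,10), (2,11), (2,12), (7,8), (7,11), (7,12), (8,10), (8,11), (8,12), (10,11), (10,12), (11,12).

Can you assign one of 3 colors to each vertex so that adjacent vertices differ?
No, G is not 3-colorable

The clique on vertices [1, 2, 8, 10, 11, 12] has size 6 > 3, so it alone needs 6 colors.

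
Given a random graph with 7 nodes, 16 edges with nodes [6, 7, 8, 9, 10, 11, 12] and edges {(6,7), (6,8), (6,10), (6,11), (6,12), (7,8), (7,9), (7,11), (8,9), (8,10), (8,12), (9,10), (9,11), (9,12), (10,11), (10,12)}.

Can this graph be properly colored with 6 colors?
A valid 6-coloring: color 1: [6, 9]; color 2: [8, 11]; color 3: [7, 10]; color 4: [12].
(χ(G) = 4 ≤ 6.)

Yes, G is 6-colorable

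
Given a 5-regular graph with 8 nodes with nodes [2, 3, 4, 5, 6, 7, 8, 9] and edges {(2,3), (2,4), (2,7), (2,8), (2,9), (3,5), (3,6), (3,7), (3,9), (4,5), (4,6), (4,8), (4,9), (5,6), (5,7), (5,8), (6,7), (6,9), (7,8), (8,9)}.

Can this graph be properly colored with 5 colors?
Yes, G is 5-colorable

A valid 5-coloring: color 1: [2, 6]; color 2: [3, 8]; color 3: [4, 7]; color 4: [5, 9].
(χ(G) = 4 ≤ 5.)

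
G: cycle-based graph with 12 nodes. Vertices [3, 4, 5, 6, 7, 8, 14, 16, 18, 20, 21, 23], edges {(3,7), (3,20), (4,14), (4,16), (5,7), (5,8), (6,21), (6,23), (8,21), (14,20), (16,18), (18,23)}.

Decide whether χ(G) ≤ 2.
Yes, G is 2-colorable

A valid 2-coloring: color 1: [3, 5, 14, 16, 21, 23]; color 2: [4, 6, 7, 8, 18, 20].
(χ(G) = 2 ≤ 2.)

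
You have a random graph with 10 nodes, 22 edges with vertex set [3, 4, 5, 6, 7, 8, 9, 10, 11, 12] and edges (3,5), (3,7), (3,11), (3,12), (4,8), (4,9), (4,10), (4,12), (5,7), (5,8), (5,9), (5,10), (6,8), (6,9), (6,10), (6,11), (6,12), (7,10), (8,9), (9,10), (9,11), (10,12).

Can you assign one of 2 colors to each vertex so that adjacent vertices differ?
The clique on vertices [4, 8, 9] has size 3 > 2, so it alone needs 3 colors.

No, G is not 2-colorable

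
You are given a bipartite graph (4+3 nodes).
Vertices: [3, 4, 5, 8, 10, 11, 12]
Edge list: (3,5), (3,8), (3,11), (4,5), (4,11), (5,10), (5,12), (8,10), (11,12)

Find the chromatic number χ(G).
Clique number ω(G) = 2 (lower bound: χ ≥ ω).
The graph is bipartite (no odd cycle), so 2 colors suffice: χ(G) = 2.
A valid 2-coloring: color 1: [5, 8, 11]; color 2: [3, 4, 10, 12].

χ(G) = 2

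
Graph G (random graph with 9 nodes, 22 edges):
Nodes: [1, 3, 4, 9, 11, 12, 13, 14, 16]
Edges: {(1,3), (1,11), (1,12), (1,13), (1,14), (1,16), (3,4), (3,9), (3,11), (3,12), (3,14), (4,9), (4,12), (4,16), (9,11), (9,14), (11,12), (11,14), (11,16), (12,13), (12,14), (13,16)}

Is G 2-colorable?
The clique on vertices [1, 3, 11, 12, 14] has size 5 > 2, so it alone needs 5 colors.

No, G is not 2-colorable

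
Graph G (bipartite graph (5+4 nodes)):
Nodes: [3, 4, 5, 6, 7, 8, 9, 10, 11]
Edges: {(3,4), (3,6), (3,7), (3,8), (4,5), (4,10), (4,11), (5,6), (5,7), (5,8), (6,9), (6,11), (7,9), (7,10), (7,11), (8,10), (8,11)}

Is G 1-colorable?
No, G is not 1-colorable

Edge (8,11) forces its endpoints to differ, so 1 color is not enough.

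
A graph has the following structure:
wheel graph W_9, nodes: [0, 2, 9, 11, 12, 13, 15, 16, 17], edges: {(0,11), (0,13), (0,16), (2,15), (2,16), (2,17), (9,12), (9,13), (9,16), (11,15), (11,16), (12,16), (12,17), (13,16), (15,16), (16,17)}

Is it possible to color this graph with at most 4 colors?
A valid 4-coloring: color 1: [16]; color 2: [2, 11, 12, 13]; color 3: [0, 9, 15, 17].
(χ(G) = 3 ≤ 4.)

Yes, G is 4-colorable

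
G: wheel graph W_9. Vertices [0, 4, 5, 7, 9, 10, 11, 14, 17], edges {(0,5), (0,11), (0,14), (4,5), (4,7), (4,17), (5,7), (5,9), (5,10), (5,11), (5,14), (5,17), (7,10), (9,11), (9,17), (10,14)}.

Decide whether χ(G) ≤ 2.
The clique on vertices [0, 5, 11] has size 3 > 2, so it alone needs 3 colors.

No, G is not 2-colorable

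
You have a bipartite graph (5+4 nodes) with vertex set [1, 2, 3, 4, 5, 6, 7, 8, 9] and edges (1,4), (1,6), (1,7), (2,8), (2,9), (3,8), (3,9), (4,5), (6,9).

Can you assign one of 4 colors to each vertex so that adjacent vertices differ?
Yes, G is 4-colorable

A valid 4-coloring: color 1: [1, 5, 8, 9]; color 2: [2, 3, 4, 6, 7].
(χ(G) = 2 ≤ 4.)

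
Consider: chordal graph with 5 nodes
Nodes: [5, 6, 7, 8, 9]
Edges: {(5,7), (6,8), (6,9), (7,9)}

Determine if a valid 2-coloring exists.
Yes, G is 2-colorable

A valid 2-coloring: color 1: [5, 8, 9]; color 2: [6, 7].
(χ(G) = 2 ≤ 2.)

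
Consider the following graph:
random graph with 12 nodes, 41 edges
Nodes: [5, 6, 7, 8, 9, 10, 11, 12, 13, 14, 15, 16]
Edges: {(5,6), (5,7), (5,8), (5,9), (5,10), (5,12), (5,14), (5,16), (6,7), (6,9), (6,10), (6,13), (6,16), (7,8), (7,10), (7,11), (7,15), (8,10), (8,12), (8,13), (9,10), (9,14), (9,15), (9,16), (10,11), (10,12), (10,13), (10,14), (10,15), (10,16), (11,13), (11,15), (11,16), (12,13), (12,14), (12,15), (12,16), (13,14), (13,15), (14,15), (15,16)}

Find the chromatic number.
χ(G) = 5

Clique number ω(G) = 5 (lower bound: χ ≥ ω).
The clique on [10, 12, 13, 14, 15] has size 5, forcing χ ≥ 5, and the coloring below uses 5 colors, so χ(G) = 5.
A valid 5-coloring: color 1: [10]; color 2: [5, 15]; color 3: [7, 9, 13]; color 4: [6, 11, 12]; color 5: [8, 14, 16].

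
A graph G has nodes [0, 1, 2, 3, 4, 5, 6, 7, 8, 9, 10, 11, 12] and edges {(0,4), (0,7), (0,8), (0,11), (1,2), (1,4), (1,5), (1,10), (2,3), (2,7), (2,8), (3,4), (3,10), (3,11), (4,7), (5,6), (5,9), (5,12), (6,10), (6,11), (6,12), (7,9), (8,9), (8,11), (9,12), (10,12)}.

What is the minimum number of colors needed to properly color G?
Clique number ω(G) = 3 (lower bound: χ ≥ ω).
The clique on [0, 8, 11] has size 3, forcing χ ≥ 3, and the coloring below uses 3 colors, so χ(G) = 3.
A valid 3-coloring: color 1: [1, 3, 7, 8, 12]; color 2: [0, 2, 6, 9]; color 3: [4, 5, 10, 11].

χ(G) = 3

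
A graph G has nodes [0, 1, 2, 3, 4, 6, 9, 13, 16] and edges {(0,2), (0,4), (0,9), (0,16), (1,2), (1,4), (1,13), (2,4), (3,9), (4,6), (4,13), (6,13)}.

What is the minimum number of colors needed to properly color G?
Clique number ω(G) = 3 (lower bound: χ ≥ ω).
The clique on [0, 2, 4] has size 3, forcing χ ≥ 3, and the coloring below uses 3 colors, so χ(G) = 3.
A valid 3-coloring: color 1: [4, 9, 16]; color 2: [0, 1, 3, 6]; color 3: [2, 13].

χ(G) = 3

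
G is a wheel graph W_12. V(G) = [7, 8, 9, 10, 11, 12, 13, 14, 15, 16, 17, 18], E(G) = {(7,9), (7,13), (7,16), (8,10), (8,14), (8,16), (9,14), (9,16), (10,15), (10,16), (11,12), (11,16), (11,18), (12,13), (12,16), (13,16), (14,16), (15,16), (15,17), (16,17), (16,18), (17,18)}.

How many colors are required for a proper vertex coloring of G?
Clique number ω(G) = 3 (lower bound: χ ≥ ω).
Odd cycle [9, 7, 13, 12, 11, 18, 17, 15, 10, 8, 14] needs 3 colors (χ ≥ 3).
Vertex 16 is adjacent to every vertex of [7, 8, 9, 10, 11, 12, 13, 14, 15, 17, 18], which already need 3 colors among themselves, so 16 needs a new color (χ ≥ 4).
The coloring below uses 4 colors, so χ(G) = 4.
A valid 4-coloring: color 1: [16]; color 2: [8, 9, 11, 13, 17]; color 3: [7, 12, 14, 15, 18]; color 4: [10].

χ(G) = 4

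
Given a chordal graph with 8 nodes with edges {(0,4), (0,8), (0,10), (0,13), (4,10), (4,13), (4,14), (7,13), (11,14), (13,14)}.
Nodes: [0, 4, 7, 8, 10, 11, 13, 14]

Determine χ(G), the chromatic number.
Clique number ω(G) = 3 (lower bound: χ ≥ ω).
The clique on [0, 4, 10] has size 3, forcing χ ≥ 3, and the coloring below uses 3 colors, so χ(G) = 3.
A valid 3-coloring: color 1: [4, 7, 8, 11]; color 2: [0, 14]; color 3: [10, 13].

χ(G) = 3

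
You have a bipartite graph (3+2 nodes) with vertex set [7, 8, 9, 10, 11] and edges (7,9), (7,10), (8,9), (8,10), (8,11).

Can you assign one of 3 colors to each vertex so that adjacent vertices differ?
A valid 3-coloring: color 1: [7, 8]; color 2: [9, 10, 11].
(χ(G) = 2 ≤ 3.)

Yes, G is 3-colorable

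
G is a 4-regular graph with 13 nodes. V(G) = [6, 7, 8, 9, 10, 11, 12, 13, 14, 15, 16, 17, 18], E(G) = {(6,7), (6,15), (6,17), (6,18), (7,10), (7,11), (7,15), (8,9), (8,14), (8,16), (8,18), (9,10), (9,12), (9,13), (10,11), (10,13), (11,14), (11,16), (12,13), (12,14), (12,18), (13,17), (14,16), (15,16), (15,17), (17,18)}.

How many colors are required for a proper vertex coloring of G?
χ(G) = 4

Clique number ω(G) = 3 (lower bound: χ ≥ ω).
Suppose a proper 3-coloring c exists. The clique [6, 7, 15] takes 3 distinct colors; by symmetry let c(6) = 1, c(7) = 2, c(15) = 3.
- Vertex 17: neighbors [6, 15] already have colors [1, 3] ⇒ c(17) = 2.
- Vertex 18: neighbors [6, 17] already have colors [1, 2] ⇒ c(18) = 3.
- Vertex 8: neighbors [18] already have colors [3]; try each remaining color.
- Case c(8) = 1:
  - Vertex 16: neighbors [8, 15] already have colors [1, 3] ⇒ c(16) = 2.
  - Vertex 14: neighbors [8, 16] already have colors [1, 2] ⇒ c(14) = 3.
  - Vertex 11: neighbors [7, 14] already have colors [2, 3] ⇒ c(11) = 1.
  - Vertex 10: neighbors [11, 7] already have colors [1, 2] ⇒ c(10) = 3.
  - Vertex 9: neighbors [8, 10] already have colors [1, 3] ⇒ c(9) = 2.
  - Vertex 12: neighbors [9, 14] already have colors [2, 3] ⇒ c(12) = 1.
  - Vertex 13: neighbors [12, 9, 10] already have colors [1, 2, 3] — all 3 colors blocked. Contradiction.
- Case c(8) = 2:
  - Vertex 16: neighbors [8, 15] already have colors [2, 3] ⇒ c(16) = 1.
  - Vertex 11: neighbors [16, 7] already have colors [1, 2] ⇒ c(11) = 3.
  - Vertex 14: neighbors [16, 8, 11] already have colors [1, 2, 3] — all 3 colors blocked. Contradiction.
Every case ends in a contradiction, so G has no proper 3-coloring (χ ≥ 4).
The coloring below uses 4 colors, so χ(G) = 4.
A valid 4-coloring: color 1: [6, 8, 11, 12]; color 2: [7, 13, 16, 18]; color 3: [10, 14, 17]; color 4: [9, 15].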